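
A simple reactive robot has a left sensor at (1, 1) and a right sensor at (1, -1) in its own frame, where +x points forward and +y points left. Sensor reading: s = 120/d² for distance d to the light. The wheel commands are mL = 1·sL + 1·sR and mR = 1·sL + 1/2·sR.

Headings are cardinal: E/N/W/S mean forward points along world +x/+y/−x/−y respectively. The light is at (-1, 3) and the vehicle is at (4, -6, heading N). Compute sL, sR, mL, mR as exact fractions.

3/2 6/5 27/10 21/10

left sensor world pos  = (3, -5); dL² = 80
right sensor world pos = (5, -5); dR² = 100
sL = 120/80 = 3/2
sR = 120/100 = 6/5
mL = 1·sL + 1·sR = 27/10
mR = 1·sL + 1/2·sR = 21/10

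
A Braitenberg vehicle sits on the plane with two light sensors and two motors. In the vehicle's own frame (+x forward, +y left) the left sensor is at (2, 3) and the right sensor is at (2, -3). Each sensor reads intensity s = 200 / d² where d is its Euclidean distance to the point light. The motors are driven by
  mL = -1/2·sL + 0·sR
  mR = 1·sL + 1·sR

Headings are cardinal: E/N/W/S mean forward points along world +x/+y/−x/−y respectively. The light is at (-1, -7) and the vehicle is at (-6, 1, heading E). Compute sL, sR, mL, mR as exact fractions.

20/13 100/17 -10/13 1640/221

left sensor world pos  = (-4, 4); dL² = 130
right sensor world pos = (-4, -2); dR² = 34
sL = 200/130 = 20/13
sR = 200/34 = 100/17
mL = -1/2·sL + 0·sR = -10/13
mR = 1·sL + 1·sR = 1640/221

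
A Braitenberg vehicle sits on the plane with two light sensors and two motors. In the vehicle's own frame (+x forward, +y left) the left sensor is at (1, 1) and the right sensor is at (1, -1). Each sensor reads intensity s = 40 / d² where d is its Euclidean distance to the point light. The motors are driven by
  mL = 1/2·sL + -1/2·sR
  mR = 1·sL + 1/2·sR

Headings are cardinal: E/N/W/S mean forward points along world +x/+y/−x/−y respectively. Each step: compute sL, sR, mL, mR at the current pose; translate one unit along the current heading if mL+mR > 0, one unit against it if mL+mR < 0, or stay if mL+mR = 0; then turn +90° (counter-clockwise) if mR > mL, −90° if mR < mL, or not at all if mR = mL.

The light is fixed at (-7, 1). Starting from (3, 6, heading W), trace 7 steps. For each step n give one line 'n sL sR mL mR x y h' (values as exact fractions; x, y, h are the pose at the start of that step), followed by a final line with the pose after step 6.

0 40/97 40/117 400/11349 6620/11349 3 6 W
1 10/29 1/2 -9/116 69/116 2 6 S
2 8/25 40/109 -64/2725 1372/2725 2 5 E
3 20/53 20/73 200/3869 1990/3869 3 5 N
4 40/97 40/117 400/11349 6620/11349 3 6 W
5 10/29 1/2 -9/116 69/116 2 6 S
6 8/25 40/109 -64/2725 1372/2725 2 5 E
final 3 5 N

n=0: pose=(3,6,W); sL=40/97, sR=40/117; mL=400/11349, mR=6620/11349; mL+mR=60/97 → advance +1; mR−mL=6220/11349 → turn +1·90°
n=1: pose=(2,6,S); sL=10/29, sR=1/2; mL=-9/116, mR=69/116; mL+mR=15/29 → advance +1; mR−mL=39/58 → turn +1·90°
n=2: pose=(2,5,E); sL=8/25, sR=40/109; mL=-64/2725, mR=1372/2725; mL+mR=12/25 → advance +1; mR−mL=1436/2725 → turn +1·90°
n=3: pose=(3,5,N); sL=20/53, sR=20/73; mL=200/3869, mR=1990/3869; mL+mR=30/53 → advance +1; mR−mL=1790/3869 → turn +1·90°
n=4: pose=(3,6,W); sL=40/97, sR=40/117; mL=400/11349, mR=6620/11349; mL+mR=60/97 → advance +1; mR−mL=6220/11349 → turn +1·90°
n=5: pose=(2,6,S); sL=10/29, sR=1/2; mL=-9/116, mR=69/116; mL+mR=15/29 → advance +1; mR−mL=39/58 → turn +1·90°
n=6: pose=(2,5,E); sL=8/25, sR=40/109; mL=-64/2725, mR=1372/2725; mL+mR=12/25 → advance +1; mR−mL=1436/2725 → turn +1·90°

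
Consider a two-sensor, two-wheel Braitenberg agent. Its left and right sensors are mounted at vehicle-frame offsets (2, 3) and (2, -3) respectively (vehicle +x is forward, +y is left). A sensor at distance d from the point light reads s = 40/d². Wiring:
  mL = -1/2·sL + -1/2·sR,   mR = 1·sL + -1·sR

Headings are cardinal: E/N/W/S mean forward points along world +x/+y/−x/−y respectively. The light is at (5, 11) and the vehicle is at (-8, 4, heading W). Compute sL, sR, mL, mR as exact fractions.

8/65 40/241 -2264/15665 -672/15665

left sensor world pos  = (-10, 1); dL² = 325
right sensor world pos = (-10, 7); dR² = 241
sL = 40/325 = 8/65
sR = 40/241 = 40/241
mL = -1/2·sL + -1/2·sR = -2264/15665
mR = 1·sL + -1·sR = -672/15665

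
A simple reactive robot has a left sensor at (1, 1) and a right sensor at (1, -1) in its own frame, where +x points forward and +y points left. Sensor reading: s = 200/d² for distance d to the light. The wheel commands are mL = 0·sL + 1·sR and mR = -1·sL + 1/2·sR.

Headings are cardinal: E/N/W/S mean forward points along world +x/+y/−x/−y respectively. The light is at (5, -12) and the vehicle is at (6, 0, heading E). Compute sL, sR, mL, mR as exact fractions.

200/173 8/5 8/5 -308/865

left sensor world pos  = (7, 1); dL² = 173
right sensor world pos = (7, -1); dR² = 125
sL = 200/173 = 200/173
sR = 200/125 = 8/5
mL = 0·sL + 1·sR = 8/5
mR = -1·sL + 1/2·sR = -308/865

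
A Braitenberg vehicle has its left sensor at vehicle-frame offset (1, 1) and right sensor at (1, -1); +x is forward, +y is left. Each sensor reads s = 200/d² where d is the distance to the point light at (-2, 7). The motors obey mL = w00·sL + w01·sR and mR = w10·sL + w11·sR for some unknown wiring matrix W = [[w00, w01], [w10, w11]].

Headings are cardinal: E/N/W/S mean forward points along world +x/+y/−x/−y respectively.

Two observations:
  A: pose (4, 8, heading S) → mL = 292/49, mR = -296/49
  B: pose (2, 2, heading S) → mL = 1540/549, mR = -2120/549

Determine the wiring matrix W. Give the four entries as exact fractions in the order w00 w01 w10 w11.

obs A: pose=(4,8,S) → sL=200/49, sR=8, mL=292/49, mR=-296/49
obs B: pose=(2,2,S) → sL=200/61, sR=40/9, mL=1540/549, mR=-2120/549
sensor matrix S = [[200/49, 8], [200/61, 40/9]]; det S = -217600/26901
solve [mL_A; mL_B] = S·[w00; w01] and [mR_A; mR_B] = S·[w10; w11]:
  w00 = -1/2, w01 = 1, w10 = -1/2, w11 = -1/2

-1/2 1 -1/2 -1/2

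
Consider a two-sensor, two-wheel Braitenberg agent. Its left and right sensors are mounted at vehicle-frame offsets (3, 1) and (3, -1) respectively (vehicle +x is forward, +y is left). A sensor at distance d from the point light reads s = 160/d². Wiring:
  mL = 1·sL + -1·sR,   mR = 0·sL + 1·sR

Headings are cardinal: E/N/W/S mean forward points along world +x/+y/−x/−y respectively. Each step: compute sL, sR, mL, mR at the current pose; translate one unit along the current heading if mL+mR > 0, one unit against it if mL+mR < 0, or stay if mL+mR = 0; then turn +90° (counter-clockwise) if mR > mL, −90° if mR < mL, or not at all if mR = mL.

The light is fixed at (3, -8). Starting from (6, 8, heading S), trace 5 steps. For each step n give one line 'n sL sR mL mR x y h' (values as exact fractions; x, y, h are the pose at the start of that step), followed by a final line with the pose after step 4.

0 32/37 160/173 -384/6401 160/173 6 8 S
1 40/73 20/29 -300/2117 20/29 6 7 E
2 160/333 160/349 2560/116217 160/349 7 7 N
3 80/113 16/29 512/3277 16/29 7 8 W
4 32/37 160/173 -384/6401 160/173 6 8 S
final 6 7 E

n=0: pose=(6,8,S); sL=32/37, sR=160/173; mL=-384/6401, mR=160/173; mL+mR=32/37 → advance +1; mR−mL=6304/6401 → turn +1·90°
n=1: pose=(6,7,E); sL=40/73, sR=20/29; mL=-300/2117, mR=20/29; mL+mR=40/73 → advance +1; mR−mL=1760/2117 → turn +1·90°
n=2: pose=(7,7,N); sL=160/333, sR=160/349; mL=2560/116217, mR=160/349; mL+mR=160/333 → advance +1; mR−mL=50720/116217 → turn +1·90°
n=3: pose=(7,8,W); sL=80/113, sR=16/29; mL=512/3277, mR=16/29; mL+mR=80/113 → advance +1; mR−mL=1296/3277 → turn +1·90°
n=4: pose=(6,8,S); sL=32/37, sR=160/173; mL=-384/6401, mR=160/173; mL+mR=32/37 → advance +1; mR−mL=6304/6401 → turn +1·90°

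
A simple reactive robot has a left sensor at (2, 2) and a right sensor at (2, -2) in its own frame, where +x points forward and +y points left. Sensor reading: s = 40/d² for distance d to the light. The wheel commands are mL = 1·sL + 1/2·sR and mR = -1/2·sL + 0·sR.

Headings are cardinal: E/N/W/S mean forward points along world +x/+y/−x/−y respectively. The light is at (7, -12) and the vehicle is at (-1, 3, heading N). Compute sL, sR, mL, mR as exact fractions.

40/389 8/65 4156/25285 -20/389

left sensor world pos  = (-3, 5); dL² = 389
right sensor world pos = (1, 5); dR² = 325
sL = 40/389 = 40/389
sR = 40/325 = 8/65
mL = 1·sL + 1/2·sR = 4156/25285
mR = -1/2·sL + 0·sR = -20/389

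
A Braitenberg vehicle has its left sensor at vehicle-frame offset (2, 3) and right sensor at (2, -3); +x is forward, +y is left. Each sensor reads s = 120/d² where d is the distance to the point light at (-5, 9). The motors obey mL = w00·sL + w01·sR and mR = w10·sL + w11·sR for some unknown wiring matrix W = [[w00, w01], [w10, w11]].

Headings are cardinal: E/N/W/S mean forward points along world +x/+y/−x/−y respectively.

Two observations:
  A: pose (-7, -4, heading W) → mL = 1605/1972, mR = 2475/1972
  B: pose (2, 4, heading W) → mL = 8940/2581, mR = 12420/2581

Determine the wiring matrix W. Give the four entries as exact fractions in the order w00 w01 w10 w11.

obs A: pose=(-7,-4,W) → sL=15/34, sR=30/29, mL=1605/1972, mR=2475/1972
obs B: pose=(2,4,W) → sL=120/89, sR=120/29, mL=8940/2581, mR=12420/2581
sensor matrix S = [[15/34, 30/29], [120/89, 120/29]]; det S = 18900/43877
solve [mL_A; mL_B] = S·[w00; w01] and [mR_A; mR_B] = S·[w10; w11]:
  w00 = -1/2, w01 = 1, w10 = 1/2, w11 = 1

-1/2 1 1/2 1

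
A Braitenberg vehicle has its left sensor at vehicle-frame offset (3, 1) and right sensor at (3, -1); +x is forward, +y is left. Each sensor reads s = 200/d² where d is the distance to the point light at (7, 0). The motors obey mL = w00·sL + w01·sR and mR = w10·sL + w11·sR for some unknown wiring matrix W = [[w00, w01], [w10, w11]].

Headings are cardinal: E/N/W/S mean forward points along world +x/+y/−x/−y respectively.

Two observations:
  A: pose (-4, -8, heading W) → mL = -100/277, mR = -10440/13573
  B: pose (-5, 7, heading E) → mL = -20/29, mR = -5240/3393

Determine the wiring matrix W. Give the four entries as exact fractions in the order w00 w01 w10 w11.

-1/2 0 -1/2 -1/2

obs A: pose=(-4,-8,W) → sL=200/277, sR=40/49, mL=-100/277, mR=-10440/13573
obs B: pose=(-5,7,E) → sL=40/29, sR=200/117, mL=-20/29, mR=-5240/3393
sensor matrix S = [[200/277, 40/49], [40/29, 200/117]]; det S = 4985600/46053189
solve [mL_A; mL_B] = S·[w00; w01] and [mR_A; mR_B] = S·[w10; w11]:
  w00 = -1/2, w01 = 0, w10 = -1/2, w11 = -1/2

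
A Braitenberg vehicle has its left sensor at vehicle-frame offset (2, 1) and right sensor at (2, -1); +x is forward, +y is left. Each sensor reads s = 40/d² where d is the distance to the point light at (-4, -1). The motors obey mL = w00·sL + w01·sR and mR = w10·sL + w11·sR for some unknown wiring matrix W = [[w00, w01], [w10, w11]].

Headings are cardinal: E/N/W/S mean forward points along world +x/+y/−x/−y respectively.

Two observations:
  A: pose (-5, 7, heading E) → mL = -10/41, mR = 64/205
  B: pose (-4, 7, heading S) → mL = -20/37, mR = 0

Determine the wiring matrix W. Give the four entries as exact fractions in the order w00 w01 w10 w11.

obs A: pose=(-5,7,E) → sL=20/41, sR=4/5, mL=-10/41, mR=64/205
obs B: pose=(-4,7,S) → sL=40/37, sR=40/37, mL=-20/37, mR=0
sensor matrix S = [[20/41, 4/5], [40/37, 40/37]]; det S = -512/1517
solve [mL_A; mL_B] = S·[w00; w01] and [mR_A; mR_B] = S·[w10; w11]:
  w00 = -1/2, w01 = 0, w10 = -1, w11 = 1

-1/2 0 -1 1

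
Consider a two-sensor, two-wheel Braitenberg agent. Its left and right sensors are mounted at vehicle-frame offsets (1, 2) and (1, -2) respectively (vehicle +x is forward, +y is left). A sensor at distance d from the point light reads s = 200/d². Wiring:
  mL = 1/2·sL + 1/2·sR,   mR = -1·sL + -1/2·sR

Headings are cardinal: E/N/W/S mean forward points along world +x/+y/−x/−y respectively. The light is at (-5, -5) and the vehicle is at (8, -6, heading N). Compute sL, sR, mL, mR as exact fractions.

200/121 8/9 1384/1089 -2284/1089

left sensor world pos  = (6, -5); dL² = 121
right sensor world pos = (10, -5); dR² = 225
sL = 200/121 = 200/121
sR = 200/225 = 8/9
mL = 1/2·sL + 1/2·sR = 1384/1089
mR = -1·sL + -1/2·sR = -2284/1089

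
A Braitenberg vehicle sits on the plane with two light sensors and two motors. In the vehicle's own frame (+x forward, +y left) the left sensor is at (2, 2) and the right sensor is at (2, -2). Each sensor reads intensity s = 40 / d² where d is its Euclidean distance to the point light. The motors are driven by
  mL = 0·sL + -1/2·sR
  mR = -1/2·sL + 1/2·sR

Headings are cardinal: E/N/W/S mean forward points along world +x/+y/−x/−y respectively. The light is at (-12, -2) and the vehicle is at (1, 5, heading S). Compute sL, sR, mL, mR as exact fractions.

left sensor world pos  = (3, 3); dL² = 250
right sensor world pos = (-1, 3); dR² = 146
sL = 40/250 = 4/25
sR = 40/146 = 20/73
mL = 0·sL + -1/2·sR = -10/73
mR = -1/2·sL + 1/2·sR = 104/1825

4/25 20/73 -10/73 104/1825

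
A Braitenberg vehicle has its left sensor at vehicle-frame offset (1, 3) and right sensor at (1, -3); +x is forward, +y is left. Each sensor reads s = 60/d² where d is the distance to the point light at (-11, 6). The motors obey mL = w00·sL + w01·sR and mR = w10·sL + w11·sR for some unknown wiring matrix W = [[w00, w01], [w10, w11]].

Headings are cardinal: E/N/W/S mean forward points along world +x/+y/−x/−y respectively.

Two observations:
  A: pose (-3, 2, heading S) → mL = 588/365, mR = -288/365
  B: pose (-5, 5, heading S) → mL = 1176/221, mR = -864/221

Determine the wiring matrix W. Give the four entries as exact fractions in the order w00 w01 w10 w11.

1 1 1 -1

obs A: pose=(-3,2,S) → sL=30/73, sR=6/5, mL=588/365, mR=-288/365
obs B: pose=(-5,5,S) → sL=12/17, sR=60/13, mL=1176/221, mR=-864/221
sensor matrix S = [[30/73, 6/5], [12/17, 60/13]]; det S = 84672/80665
solve [mL_A; mL_B] = S·[w00; w01] and [mR_A; mR_B] = S·[w10; w11]:
  w00 = 1, w01 = 1, w10 = 1, w11 = -1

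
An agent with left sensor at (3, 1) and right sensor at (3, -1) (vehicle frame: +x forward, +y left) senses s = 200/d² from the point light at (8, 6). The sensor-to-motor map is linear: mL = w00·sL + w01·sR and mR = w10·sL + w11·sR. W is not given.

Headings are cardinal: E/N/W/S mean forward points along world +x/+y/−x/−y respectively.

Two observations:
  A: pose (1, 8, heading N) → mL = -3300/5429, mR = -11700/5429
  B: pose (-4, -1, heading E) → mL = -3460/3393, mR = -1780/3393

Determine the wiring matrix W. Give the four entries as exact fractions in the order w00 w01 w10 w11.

-1 1/2 1/2 -1

obs A: pose=(1,8,N) → sL=200/89, sR=200/61, mL=-3300/5429, mR=-11700/5429
obs B: pose=(-4,-1,E) → sL=200/117, sR=40/29, mL=-3460/3393, mR=-1780/3393
sensor matrix S = [[200/89, 200/61], [200/117, 40/29]]; det S = -46144000/18420597
solve [mL_A; mL_B] = S·[w00; w01] and [mR_A; mR_B] = S·[w10; w11]:
  w00 = -1, w01 = 1/2, w10 = 1/2, w11 = -1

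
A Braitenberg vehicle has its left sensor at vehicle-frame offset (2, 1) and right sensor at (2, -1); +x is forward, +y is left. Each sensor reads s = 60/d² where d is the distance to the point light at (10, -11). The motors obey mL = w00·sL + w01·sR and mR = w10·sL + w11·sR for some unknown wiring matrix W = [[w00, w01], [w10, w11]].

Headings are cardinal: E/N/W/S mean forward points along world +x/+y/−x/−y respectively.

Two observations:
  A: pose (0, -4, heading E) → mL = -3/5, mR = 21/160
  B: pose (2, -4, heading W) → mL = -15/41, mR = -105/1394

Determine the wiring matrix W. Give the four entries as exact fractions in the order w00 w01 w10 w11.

0 -1 -1 1

obs A: pose=(0,-4,E) → sL=15/32, sR=3/5, mL=-3/5, mR=21/160
obs B: pose=(2,-4,W) → sL=15/34, sR=15/41, mL=-15/41, mR=-105/1394
sensor matrix S = [[15/32, 3/5], [15/34, 15/41]]; det S = -2079/22304
solve [mL_A; mL_B] = S·[w00; w01] and [mR_A; mR_B] = S·[w10; w11]:
  w00 = 0, w01 = -1, w10 = -1, w11 = 1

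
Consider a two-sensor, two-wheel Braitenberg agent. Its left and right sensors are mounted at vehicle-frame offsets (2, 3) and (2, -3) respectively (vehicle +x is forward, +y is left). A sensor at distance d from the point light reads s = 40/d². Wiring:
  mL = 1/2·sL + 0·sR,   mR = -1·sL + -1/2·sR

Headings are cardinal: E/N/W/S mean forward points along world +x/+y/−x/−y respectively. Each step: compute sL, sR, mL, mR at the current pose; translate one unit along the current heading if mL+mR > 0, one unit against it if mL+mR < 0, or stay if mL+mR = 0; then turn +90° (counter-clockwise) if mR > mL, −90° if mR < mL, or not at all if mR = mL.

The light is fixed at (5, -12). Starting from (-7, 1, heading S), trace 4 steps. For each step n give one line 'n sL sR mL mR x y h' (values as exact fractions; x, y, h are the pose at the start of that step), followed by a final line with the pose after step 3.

0 20/101 20/173 10/101 -4470/17473 -7 1 S
1 40/317 8/97 20/317 -5148/30749 -7 2 W
2 10/113 1/8 5/113 -273/1808 -6 2 N
3 40/337 40/181 20/337 -13980/60997 -6 1 E
final -7 1 S

n=0: pose=(-7,1,S); sL=20/101, sR=20/173; mL=10/101, mR=-4470/17473; mL+mR=-2740/17473 → advance -1; mR−mL=-6200/17473 → turn -1·90°
n=1: pose=(-7,2,W); sL=40/317, sR=8/97; mL=20/317, mR=-5148/30749; mL+mR=-3208/30749 → advance -1; mR−mL=-7088/30749 → turn -1·90°
n=2: pose=(-6,2,N); sL=10/113, sR=1/8; mL=5/113, mR=-273/1808; mL+mR=-193/1808 → advance -1; mR−mL=-353/1808 → turn -1·90°
n=3: pose=(-6,1,E); sL=40/337, sR=40/181; mL=20/337, mR=-13980/60997; mL+mR=-10360/60997 → advance -1; mR−mL=-17600/60997 → turn -1·90°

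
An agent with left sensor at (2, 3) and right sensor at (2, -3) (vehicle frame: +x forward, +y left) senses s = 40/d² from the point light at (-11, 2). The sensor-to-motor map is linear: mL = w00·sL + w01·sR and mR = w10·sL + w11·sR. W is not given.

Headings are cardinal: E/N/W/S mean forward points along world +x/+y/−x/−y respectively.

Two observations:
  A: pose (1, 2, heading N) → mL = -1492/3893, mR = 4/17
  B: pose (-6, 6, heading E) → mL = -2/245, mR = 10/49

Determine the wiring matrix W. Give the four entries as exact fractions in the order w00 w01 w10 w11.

obs A: pose=(1,2,N) → sL=8/17, sR=40/229, mL=-1492/3893, mR=4/17
obs B: pose=(-6,6,E) → sL=20/49, sR=4/5, mL=-2/245, mR=10/49
sensor matrix S = [[8/17, 40/229], [20/49, 4/5]]; det S = 291072/953785
solve [mL_A; mL_B] = S·[w00; w01] and [mR_A; mR_B] = S·[w10; w11]:
  w00 = -1, w01 = 1/2, w10 = 1/2, w11 = 0

-1 1/2 1/2 0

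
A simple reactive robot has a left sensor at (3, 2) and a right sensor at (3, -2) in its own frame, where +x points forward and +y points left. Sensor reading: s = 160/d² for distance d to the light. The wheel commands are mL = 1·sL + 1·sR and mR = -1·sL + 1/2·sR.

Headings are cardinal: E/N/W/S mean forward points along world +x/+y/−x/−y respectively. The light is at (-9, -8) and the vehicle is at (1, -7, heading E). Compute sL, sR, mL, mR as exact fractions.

80/89 16/17 2784/1513 -648/1513

left sensor world pos  = (4, -5); dL² = 178
right sensor world pos = (4, -9); dR² = 170
sL = 160/178 = 80/89
sR = 160/170 = 16/17
mL = 1·sL + 1·sR = 2784/1513
mR = -1·sL + 1/2·sR = -648/1513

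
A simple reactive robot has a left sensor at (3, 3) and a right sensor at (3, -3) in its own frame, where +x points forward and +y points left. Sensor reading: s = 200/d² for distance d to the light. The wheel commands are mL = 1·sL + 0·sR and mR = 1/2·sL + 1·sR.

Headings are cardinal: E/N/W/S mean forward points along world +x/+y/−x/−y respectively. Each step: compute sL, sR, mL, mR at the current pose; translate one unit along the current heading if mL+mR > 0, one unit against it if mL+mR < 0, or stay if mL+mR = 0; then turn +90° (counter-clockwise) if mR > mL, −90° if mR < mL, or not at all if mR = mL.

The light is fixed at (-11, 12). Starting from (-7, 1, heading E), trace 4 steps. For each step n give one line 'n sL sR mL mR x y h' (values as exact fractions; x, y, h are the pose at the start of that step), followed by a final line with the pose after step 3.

n=0: pose=(-7,1,E); sL=200/113, sR=40/49; mL=200/113, mR=9420/5537; mL+mR=19220/5537 → advance +1; mR−mL=-380/5537 → turn -1·90°
n=1: pose=(-6,1,S); sL=10/13, sR=1; mL=10/13, mR=18/13; mL+mR=28/13 → advance +1; mR−mL=8/13 → turn +1·90°
n=2: pose=(-6,0,E); sL=40/29, sR=200/289; mL=40/29, mR=11580/8381; mL+mR=23140/8381 → advance +1; mR−mL=20/8381 → turn +1·90°
n=3: pose=(-5,0,N); sL=20/9, sR=100/81; mL=20/9, mR=190/81; mL+mR=370/81 → advance +1; mR−mL=10/81 → turn +1·90°

0 200/113 40/49 200/113 9420/5537 -7 1 E
1 10/13 1 10/13 18/13 -6 1 S
2 40/29 200/289 40/29 11580/8381 -6 0 E
3 20/9 100/81 20/9 190/81 -5 0 N
final -5 1 W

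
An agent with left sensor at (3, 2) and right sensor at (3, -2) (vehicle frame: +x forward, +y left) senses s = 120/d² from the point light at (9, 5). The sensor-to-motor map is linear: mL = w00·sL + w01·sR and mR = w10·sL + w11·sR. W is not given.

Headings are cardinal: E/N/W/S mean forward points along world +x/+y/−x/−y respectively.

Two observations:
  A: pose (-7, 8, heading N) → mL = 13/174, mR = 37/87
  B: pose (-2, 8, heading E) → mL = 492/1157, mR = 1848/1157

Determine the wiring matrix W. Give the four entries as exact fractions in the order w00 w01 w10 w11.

obs A: pose=(-7,8,N) → sL=1/3, sR=15/29, mL=13/174, mR=37/87
obs B: pose=(-2,8,E) → sL=120/89, sR=24/13, mL=492/1157, mR=1848/1157
sensor matrix S = [[1/3, 15/29], [120/89, 24/13]]; det S = -2752/33553
solve [mL_A; mL_B] = S·[w00; w01] and [mR_A; mR_B] = S·[w10; w11]:
  w00 = 1, w01 = -1/2, w10 = 1/2, w11 = 1/2

1 -1/2 1/2 1/2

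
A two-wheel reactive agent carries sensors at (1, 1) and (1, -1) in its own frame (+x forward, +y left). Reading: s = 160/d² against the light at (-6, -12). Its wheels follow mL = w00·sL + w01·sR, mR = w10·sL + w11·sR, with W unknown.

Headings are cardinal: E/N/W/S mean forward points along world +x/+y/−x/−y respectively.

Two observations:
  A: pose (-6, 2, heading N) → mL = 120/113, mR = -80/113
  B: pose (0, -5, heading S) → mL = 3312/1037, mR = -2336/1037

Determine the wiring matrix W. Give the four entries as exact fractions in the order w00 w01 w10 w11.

1 1/2 -1/2 -1/2

obs A: pose=(-6,2,N) → sL=80/113, sR=80/113, mL=120/113, mR=-80/113
obs B: pose=(0,-5,S) → sL=32/17, sR=160/61, mL=3312/1037, mR=-2336/1037
sensor matrix S = [[80/113, 80/113], [32/17, 160/61]]; det S = 61440/117181
solve [mL_A; mL_B] = S·[w00; w01] and [mR_A; mR_B] = S·[w10; w11]:
  w00 = 1, w01 = 1/2, w10 = -1/2, w11 = -1/2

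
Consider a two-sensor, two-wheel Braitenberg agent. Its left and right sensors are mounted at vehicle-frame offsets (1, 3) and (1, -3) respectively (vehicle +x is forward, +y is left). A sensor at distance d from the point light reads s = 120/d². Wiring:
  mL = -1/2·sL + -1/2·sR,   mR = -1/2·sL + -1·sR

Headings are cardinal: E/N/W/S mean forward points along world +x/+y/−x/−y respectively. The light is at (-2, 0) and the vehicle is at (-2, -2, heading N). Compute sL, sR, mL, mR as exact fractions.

left sensor world pos  = (-5, -1); dL² = 10
right sensor world pos = (1, -1); dR² = 10
sL = 120/10 = 12
sR = 120/10 = 12
mL = -1/2·sL + -1/2·sR = -12
mR = -1/2·sL + -1·sR = -18

12 12 -12 -18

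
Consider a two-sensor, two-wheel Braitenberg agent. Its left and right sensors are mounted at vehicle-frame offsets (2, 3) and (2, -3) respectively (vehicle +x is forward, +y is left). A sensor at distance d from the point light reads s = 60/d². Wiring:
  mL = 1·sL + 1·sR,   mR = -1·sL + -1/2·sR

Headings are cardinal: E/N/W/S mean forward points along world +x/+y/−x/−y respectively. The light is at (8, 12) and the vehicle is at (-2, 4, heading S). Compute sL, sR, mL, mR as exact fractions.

left sensor world pos  = (1, 2); dL² = 149
right sensor world pos = (-5, 2); dR² = 269
sL = 60/149 = 60/149
sR = 60/269 = 60/269
mL = 1·sL + 1·sR = 25080/40081
mR = -1·sL + -1/2·sR = -20610/40081

60/149 60/269 25080/40081 -20610/40081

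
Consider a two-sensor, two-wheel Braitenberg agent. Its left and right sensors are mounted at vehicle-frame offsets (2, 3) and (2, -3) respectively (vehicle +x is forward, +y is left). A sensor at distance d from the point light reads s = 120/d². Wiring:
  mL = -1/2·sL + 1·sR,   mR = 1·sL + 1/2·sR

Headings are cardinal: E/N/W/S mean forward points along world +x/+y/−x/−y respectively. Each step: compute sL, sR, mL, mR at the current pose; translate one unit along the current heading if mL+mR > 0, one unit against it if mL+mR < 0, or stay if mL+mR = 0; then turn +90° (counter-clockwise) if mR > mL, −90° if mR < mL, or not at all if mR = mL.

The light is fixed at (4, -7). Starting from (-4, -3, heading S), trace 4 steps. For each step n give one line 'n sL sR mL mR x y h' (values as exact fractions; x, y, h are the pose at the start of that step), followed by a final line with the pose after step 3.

0 120/29 24/25 -804/725 3348/725 -4 -3 S
1 5/3 10/3 5/2 10/3 -4 -4 E
2 24/25 120/41 2508/1025 2484/1025 -3 -4 N
3 60/37 60/13 1830/481 1890/481 -3 -3 E
final -2 -3 N

n=0: pose=(-4,-3,S); sL=120/29, sR=24/25; mL=-804/725, mR=3348/725; mL+mR=2544/725 → advance +1; mR−mL=4152/725 → turn +1·90°
n=1: pose=(-4,-4,E); sL=5/3, sR=10/3; mL=5/2, mR=10/3; mL+mR=35/6 → advance +1; mR−mL=5/6 → turn +1·90°
n=2: pose=(-3,-4,N); sL=24/25, sR=120/41; mL=2508/1025, mR=2484/1025; mL+mR=4992/1025 → advance +1; mR−mL=-24/1025 → turn -1·90°
n=3: pose=(-3,-3,E); sL=60/37, sR=60/13; mL=1830/481, mR=1890/481; mL+mR=3720/481 → advance +1; mR−mL=60/481 → turn +1·90°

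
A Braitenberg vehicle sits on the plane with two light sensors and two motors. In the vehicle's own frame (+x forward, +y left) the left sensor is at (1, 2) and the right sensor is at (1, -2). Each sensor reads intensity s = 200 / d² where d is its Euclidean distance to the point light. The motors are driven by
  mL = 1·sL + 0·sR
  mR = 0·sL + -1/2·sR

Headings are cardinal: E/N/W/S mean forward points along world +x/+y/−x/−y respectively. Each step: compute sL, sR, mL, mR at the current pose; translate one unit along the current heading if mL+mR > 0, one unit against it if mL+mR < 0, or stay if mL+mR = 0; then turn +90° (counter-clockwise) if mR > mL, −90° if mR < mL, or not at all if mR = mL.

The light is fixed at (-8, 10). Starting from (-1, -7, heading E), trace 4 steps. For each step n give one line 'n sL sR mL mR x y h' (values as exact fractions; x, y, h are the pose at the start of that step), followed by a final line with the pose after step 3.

0 200/289 8/17 200/289 -4/17 -1 -7 E
1 25/53 5/9 25/53 -5/18 0 -7 S
2 200/449 40/61 200/449 -20/61 0 -8 W
3 100/157 20/37 100/157 -10/37 -1 -8 N
final -1 -7 E

n=0: pose=(-1,-7,E); sL=200/289, sR=8/17; mL=200/289, mR=-4/17; mL+mR=132/289 → advance +1; mR−mL=-268/289 → turn -1·90°
n=1: pose=(0,-7,S); sL=25/53, sR=5/9; mL=25/53, mR=-5/18; mL+mR=185/954 → advance +1; mR−mL=-715/954 → turn -1·90°
n=2: pose=(0,-8,W); sL=200/449, sR=40/61; mL=200/449, mR=-20/61; mL+mR=3220/27389 → advance +1; mR−mL=-21180/27389 → turn -1·90°
n=3: pose=(-1,-8,N); sL=100/157, sR=20/37; mL=100/157, mR=-10/37; mL+mR=2130/5809 → advance +1; mR−mL=-5270/5809 → turn -1·90°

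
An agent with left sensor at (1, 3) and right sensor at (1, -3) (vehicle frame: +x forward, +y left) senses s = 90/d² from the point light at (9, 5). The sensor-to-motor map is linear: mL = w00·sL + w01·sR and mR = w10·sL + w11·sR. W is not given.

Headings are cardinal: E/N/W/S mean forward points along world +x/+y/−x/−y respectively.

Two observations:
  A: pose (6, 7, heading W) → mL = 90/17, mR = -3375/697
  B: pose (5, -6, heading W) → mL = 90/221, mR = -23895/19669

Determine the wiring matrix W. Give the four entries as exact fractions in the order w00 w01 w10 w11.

obs A: pose=(6,7,W) → sL=90/17, sR=90/41, mL=90/17, mR=-3375/697
obs B: pose=(5,-6,W) → sL=90/221, sR=90/89, mL=90/221, mR=-23895/19669
sensor matrix S = [[90/17, 90/41], [90/221, 90/89]]; det S = 3596400/806429
solve [mL_A; mL_B] = S·[w00; w01] and [mR_A; mR_B] = S·[w10; w11]:
  w00 = 1, w01 = 0, w10 = -1/2, w11 = -1

1 0 -1/2 -1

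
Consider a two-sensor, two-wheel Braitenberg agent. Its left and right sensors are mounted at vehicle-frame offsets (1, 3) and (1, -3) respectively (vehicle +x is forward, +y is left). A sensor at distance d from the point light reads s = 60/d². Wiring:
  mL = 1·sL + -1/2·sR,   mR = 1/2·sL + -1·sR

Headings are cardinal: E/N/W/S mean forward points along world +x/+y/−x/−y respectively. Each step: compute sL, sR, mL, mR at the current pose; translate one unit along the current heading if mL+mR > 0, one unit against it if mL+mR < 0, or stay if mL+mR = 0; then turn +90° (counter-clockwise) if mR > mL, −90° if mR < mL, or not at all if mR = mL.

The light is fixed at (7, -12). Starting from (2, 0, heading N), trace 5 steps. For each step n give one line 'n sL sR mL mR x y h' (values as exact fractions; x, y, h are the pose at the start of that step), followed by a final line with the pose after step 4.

n=0: pose=(2,0,N); sL=60/233, sR=60/173; mL=3390/40309, mR=-8790/40309; mL+mR=-5400/40309 → advance -1; mR−mL=-12180/40309 → turn -1·90°
n=1: pose=(2,-1,E); sL=15/53, sR=3/4; mL=-39/424, mR=-129/212; mL+mR=-297/424 → advance -1; mR−mL=-219/424 → turn -1·90°
n=2: pose=(1,-1,S); sL=60/109, sR=60/181; mL=7590/19729, mR=-1110/19729; mL+mR=6480/19729 → advance +1; mR−mL=-8700/19729 → turn -1·90°
n=3: pose=(1,-2,W); sL=30/49, sR=30/109; mL=2535/5341, mR=165/5341; mL+mR=2700/5341 → advance +1; mR−mL=-2370/5341 → turn -1·90°
n=4: pose=(0,-2,N); sL=60/221, sR=60/137; mL=1590/30277, mR=-9150/30277; mL+mR=-7560/30277 → advance -1; mR−mL=-10740/30277 → turn -1·90°

0 60/233 60/173 3390/40309 -8790/40309 2 0 N
1 15/53 3/4 -39/424 -129/212 2 -1 E
2 60/109 60/181 7590/19729 -1110/19729 1 -1 S
3 30/49 30/109 2535/5341 165/5341 1 -2 W
4 60/221 60/137 1590/30277 -9150/30277 0 -2 N
final 0 -3 E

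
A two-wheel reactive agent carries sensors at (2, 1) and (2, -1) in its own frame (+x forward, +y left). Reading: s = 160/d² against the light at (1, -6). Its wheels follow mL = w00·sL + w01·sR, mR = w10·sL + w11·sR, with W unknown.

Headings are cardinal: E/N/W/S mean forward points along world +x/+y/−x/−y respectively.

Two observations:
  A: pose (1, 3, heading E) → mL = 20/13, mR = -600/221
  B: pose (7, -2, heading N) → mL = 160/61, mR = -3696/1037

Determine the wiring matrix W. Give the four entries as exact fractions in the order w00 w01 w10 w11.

1 0 -1 -1/2

obs A: pose=(1,3,E) → sL=20/13, sR=40/17, mL=20/13, mR=-600/221
obs B: pose=(7,-2,N) → sL=160/61, sR=32/17, mL=160/61, mR=-3696/1037
sensor matrix S = [[20/13, 40/17], [160/61, 32/17]]; det S = -44160/13481
solve [mL_A; mL_B] = S·[w00; w01] and [mR_A; mR_B] = S·[w10; w11]:
  w00 = 1, w01 = 0, w10 = -1, w11 = -1/2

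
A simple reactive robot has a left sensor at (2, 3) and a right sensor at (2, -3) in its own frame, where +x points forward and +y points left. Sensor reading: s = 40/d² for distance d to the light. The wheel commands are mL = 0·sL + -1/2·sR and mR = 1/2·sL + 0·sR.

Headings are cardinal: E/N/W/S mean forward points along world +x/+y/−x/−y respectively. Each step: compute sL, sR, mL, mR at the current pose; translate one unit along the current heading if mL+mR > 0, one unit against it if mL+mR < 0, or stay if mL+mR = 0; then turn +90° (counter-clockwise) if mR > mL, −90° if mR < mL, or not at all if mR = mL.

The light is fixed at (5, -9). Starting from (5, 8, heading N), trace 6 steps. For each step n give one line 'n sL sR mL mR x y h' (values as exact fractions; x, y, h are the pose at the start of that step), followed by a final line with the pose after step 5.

n=0: pose=(5,8,N); sL=4/37, sR=4/37; mL=-2/37, mR=2/37; mL+mR=0 → advance +0; mR−mL=4/37 → turn +1·90°
n=1: pose=(5,8,W); sL=1/5, sR=10/101; mL=-5/101, mR=1/10; mL+mR=51/1010 → advance +1; mR−mL=151/1010 → turn +1·90°
n=2: pose=(4,8,S); sL=40/229, sR=40/241; mL=-20/241, mR=20/229; mL+mR=240/55189 → advance +1; mR−mL=9400/55189 → turn +1·90°
n=3: pose=(4,7,E); sL=20/181, sR=4/17; mL=-2/17, mR=10/181; mL+mR=-192/3077 → advance -1; mR−mL=532/3077 → turn +1·90°
n=4: pose=(3,7,N); sL=40/349, sR=8/65; mL=-4/65, mR=20/349; mL+mR=-96/22685 → advance -1; mR−mL=2696/22685 → turn +1·90°
n=5: pose=(3,6,W); sL=1/4, sR=2/17; mL=-1/17, mR=1/8; mL+mR=9/136 → advance +1; mR−mL=25/136 → turn +1·90°

0 4/37 4/37 -2/37 2/37 5 8 N
1 1/5 10/101 -5/101 1/10 5 8 W
2 40/229 40/241 -20/241 20/229 4 8 S
3 20/181 4/17 -2/17 10/181 4 7 E
4 40/349 8/65 -4/65 20/349 3 7 N
5 1/4 2/17 -1/17 1/8 3 6 W
final 2 6 S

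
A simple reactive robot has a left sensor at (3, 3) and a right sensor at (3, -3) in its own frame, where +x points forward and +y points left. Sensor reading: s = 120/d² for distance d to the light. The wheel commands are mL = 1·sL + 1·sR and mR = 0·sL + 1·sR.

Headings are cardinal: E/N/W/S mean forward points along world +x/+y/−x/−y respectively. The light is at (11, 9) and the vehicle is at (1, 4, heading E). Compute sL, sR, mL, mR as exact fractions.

left sensor world pos  = (4, 7); dL² = 53
right sensor world pos = (4, 1); dR² = 113
sL = 120/53 = 120/53
sR = 120/113 = 120/113
mL = 1·sL + 1·sR = 19920/5989
mR = 0·sL + 1·sR = 120/113

120/53 120/113 19920/5989 120/113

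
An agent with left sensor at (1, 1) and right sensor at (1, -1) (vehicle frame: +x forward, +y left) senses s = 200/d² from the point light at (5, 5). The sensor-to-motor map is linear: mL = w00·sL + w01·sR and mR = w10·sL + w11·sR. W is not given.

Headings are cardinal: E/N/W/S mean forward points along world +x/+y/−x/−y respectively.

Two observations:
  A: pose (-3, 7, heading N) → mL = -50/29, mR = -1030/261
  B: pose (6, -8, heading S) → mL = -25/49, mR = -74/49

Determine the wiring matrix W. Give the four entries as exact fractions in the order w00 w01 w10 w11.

0 -1/2 -1 -1/2

obs A: pose=(-3,7,N) → sL=20/9, sR=100/29, mL=-50/29, mR=-1030/261
obs B: pose=(6,-8,S) → sL=1, sR=50/49, mL=-25/49, mR=-74/49
sensor matrix S = [[20/9, 100/29], [1, 50/49]]; det S = -15100/12789
solve [mL_A; mL_B] = S·[w00; w01] and [mR_A; mR_B] = S·[w10; w11]:
  w00 = 0, w01 = -1/2, w10 = -1, w11 = -1/2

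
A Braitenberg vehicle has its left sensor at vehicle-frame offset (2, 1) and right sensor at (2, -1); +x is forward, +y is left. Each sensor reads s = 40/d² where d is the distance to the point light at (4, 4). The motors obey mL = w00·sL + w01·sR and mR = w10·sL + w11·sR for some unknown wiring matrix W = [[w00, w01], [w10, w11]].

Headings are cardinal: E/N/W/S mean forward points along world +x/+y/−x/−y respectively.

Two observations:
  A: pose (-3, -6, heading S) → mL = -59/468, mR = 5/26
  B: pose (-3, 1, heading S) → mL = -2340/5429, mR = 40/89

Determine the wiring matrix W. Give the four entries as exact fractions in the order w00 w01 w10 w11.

obs A: pose=(-3,-6,S) → sL=2/9, sR=5/26, mL=-59/468, mR=5/26
obs B: pose=(-3,1,S) → sL=40/61, sR=40/89, mL=-2340/5429, mR=40/89
sensor matrix S = [[2/9, 5/26], [40/61, 40/89]]; det S = -16660/635193
solve [mL_A; mL_B] = S·[w00; w01] and [mR_A; mR_B] = S·[w10; w11]:
  w00 = -1, w01 = 1/2, w10 = 0, w11 = 1

-1 1/2 0 1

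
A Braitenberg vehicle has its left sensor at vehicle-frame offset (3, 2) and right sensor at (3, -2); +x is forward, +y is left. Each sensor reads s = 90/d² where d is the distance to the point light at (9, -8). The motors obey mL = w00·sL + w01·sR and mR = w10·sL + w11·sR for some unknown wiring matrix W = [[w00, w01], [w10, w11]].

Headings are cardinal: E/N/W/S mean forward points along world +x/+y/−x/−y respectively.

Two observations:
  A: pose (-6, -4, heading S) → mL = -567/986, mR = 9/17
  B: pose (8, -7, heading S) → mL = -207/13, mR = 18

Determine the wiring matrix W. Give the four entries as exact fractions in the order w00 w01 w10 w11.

obs A: pose=(-6,-4,S) → sL=9/17, sR=9/29, mL=-567/986, mR=9/17
obs B: pose=(8,-7,S) → sL=18, sR=90/13, mL=-207/13, mR=18
sensor matrix S = [[9/17, 9/29], [18, 90/13]]; det S = -12312/6409
solve [mL_A; mL_B] = S·[w00; w01] and [mR_A; mR_B] = S·[w10; w11]:
  w00 = -1/2, w01 = -1, w10 = 1, w11 = 0

-1/2 -1 1 0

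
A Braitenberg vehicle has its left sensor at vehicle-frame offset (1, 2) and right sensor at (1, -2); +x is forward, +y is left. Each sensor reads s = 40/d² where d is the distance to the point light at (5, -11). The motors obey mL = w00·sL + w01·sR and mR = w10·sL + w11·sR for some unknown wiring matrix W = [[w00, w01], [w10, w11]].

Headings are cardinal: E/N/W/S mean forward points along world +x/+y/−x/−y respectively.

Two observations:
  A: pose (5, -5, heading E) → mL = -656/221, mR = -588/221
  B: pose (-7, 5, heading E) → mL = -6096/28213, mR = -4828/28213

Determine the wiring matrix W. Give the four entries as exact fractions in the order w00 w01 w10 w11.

obs A: pose=(5,-5,E) → sL=8/13, sR=40/17, mL=-656/221, mR=-588/221
obs B: pose=(-7,5,E) → sL=8/89, sR=40/317, mL=-6096/28213, mR=-4828/28213
sensor matrix S = [[8/13, 40/17], [8/89, 40/317]]; det S = -834560/6235073
solve [mL_A; mL_B] = S·[w00; w01] and [mR_A; mR_B] = S·[w10; w11]:
  w00 = -1, w01 = -1, w10 = -1/2, w11 = -1

-1 -1 -1/2 -1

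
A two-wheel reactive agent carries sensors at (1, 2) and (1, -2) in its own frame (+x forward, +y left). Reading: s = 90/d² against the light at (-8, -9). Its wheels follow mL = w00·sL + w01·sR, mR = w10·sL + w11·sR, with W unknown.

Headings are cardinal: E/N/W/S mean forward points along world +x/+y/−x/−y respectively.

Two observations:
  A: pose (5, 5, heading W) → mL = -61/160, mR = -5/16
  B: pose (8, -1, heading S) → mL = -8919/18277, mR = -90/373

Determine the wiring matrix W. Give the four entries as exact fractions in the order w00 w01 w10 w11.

obs A: pose=(5,5,W) → sL=5/16, sR=9/40, mL=-61/160, mR=-5/16
obs B: pose=(8,-1,S) → sL=90/373, sR=18/49, mL=-8919/18277, mR=-90/373
sensor matrix S = [[5/16, 9/40], [90/373, 18/49]]; det S = 8847/146216
solve [mL_A; mL_B] = S·[w00; w01] and [mR_A; mR_B] = S·[w10; w11]:
  w00 = -1/2, w01 = -1, w10 = -1, w11 = 0

-1/2 -1 -1 0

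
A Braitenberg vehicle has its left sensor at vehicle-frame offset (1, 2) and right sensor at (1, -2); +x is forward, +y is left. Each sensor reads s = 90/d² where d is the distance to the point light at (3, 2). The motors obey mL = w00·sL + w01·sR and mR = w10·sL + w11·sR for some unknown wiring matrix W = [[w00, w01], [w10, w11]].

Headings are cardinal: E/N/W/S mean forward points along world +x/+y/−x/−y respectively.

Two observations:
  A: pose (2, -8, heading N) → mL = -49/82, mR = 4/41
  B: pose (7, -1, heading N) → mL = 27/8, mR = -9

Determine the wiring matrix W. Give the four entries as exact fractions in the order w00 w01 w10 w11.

1/2 -1 -1 1

obs A: pose=(2,-8,N) → sL=1, sR=45/41, mL=-49/82, mR=4/41
obs B: pose=(7,-1,N) → sL=45/4, sR=9/4, mL=27/8, mR=-9
sensor matrix S = [[1, 45/41], [45/4, 9/4]]; det S = -414/41
solve [mL_A; mL_B] = S·[w00; w01] and [mR_A; mR_B] = S·[w10; w11]:
  w00 = 1/2, w01 = -1, w10 = -1, w11 = 1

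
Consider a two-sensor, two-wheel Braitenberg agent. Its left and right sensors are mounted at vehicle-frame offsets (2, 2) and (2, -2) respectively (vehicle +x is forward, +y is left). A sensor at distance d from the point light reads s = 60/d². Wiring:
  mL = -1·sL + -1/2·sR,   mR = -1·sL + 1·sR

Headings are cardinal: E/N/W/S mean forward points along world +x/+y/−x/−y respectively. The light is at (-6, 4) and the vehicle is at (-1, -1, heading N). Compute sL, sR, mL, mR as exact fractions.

10/3 30/29 -335/87 -200/87

left sensor world pos  = (-3, 1); dL² = 18
right sensor world pos = (1, 1); dR² = 58
sL = 60/18 = 10/3
sR = 60/58 = 30/29
mL = -1·sL + -1/2·sR = -335/87
mR = -1·sL + 1·sR = -200/87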